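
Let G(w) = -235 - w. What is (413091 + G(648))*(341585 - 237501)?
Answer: 42904257472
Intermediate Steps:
(413091 + G(648))*(341585 - 237501) = (413091 + (-235 - 1*648))*(341585 - 237501) = (413091 + (-235 - 648))*104084 = (413091 - 883)*104084 = 412208*104084 = 42904257472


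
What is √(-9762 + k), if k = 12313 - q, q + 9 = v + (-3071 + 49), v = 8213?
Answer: I*√2631 ≈ 51.293*I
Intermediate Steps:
q = 5182 (q = -9 + (8213 + (-3071 + 49)) = -9 + (8213 - 3022) = -9 + 5191 = 5182)
k = 7131 (k = 12313 - 1*5182 = 12313 - 5182 = 7131)
√(-9762 + k) = √(-9762 + 7131) = √(-2631) = I*√2631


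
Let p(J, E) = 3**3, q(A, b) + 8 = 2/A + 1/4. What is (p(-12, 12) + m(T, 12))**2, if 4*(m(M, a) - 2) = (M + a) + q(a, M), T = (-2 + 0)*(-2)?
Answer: 2229049/2304 ≈ 967.47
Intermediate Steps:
q(A, b) = -31/4 + 2/A (q(A, b) = -8 + (2/A + 1/4) = -8 + (1/4 + 2/A) = -31/4 + 2/A)
p(J, E) = 27
T = 4 (T = -2*(-2) = 4)
m(M, a) = 1/16 + 1/(2*a) + M/4 + a/4 (m(M, a) = 2 + ((M + a) + (-31/4 + 2/a))/4 = 2 + (-31/4 + M + a + 2/a)/4 = 2 + (-31/16 + 1/(2*a) + M/4 + a/4) = 1/16 + 1/(2*a) + M/4 + a/4)
(p(-12, 12) + m(T, 12))**2 = (27 + (1/16 + (1/2)/12 + (1/4)*4 + (1/4)*12))**2 = (27 + (1/16 + (1/2)*(1/12) + 1 + 3))**2 = (27 + (1/16 + 1/24 + 1 + 3))**2 = (27 + 197/48)**2 = (1493/48)**2 = 2229049/2304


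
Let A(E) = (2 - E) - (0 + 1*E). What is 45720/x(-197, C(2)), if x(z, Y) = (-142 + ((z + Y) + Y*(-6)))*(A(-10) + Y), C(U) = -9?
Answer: -7620/637 ≈ -11.962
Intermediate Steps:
A(E) = 2 - 2*E (A(E) = (2 - E) - (0 + E) = (2 - E) - E = 2 - 2*E)
x(z, Y) = (22 + Y)*(-142 + z - 5*Y) (x(z, Y) = (-142 + ((z + Y) + Y*(-6)))*((2 - 2*(-10)) + Y) = (-142 + ((Y + z) - 6*Y))*((2 + 20) + Y) = (-142 + (z - 5*Y))*(22 + Y) = (-142 + z - 5*Y)*(22 + Y) = (22 + Y)*(-142 + z - 5*Y))
45720/x(-197, C(2)) = 45720/(-3124 - 252*(-9) - 5*(-9)² + 22*(-197) - 9*(-197)) = 45720/(-3124 + 2268 - 5*81 - 4334 + 1773) = 45720/(-3124 + 2268 - 405 - 4334 + 1773) = 45720/(-3822) = 45720*(-1/3822) = -7620/637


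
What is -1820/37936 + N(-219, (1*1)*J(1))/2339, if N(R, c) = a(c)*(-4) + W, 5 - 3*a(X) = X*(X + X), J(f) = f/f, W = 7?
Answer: -1035793/22183076 ≈ -0.046693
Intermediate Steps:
J(f) = 1
a(X) = 5/3 - 2*X²/3 (a(X) = 5/3 - X*(X + X)/3 = 5/3 - X*2*X/3 = 5/3 - 2*X²/3)
N(R, c) = ⅓ + 8*c²/3 (N(R, c) = (5/3 - 2*c²/3)*(-4) + 7 = (-20/3 + 8*c²/3) + 7 = ⅓ + 8*c²/3)
-1820/37936 + N(-219, (1*1)*J(1))/2339 = -1820/37936 + (⅓ + 8*((1*1)*1)²/3)/2339 = -1820*1/37936 + (⅓ + 8*(1*1)²/3)*(1/2339) = -455/9484 + (⅓ + (8/3)*1²)*(1/2339) = -455/9484 + (⅓ + (8/3)*1)*(1/2339) = -455/9484 + (⅓ + 8/3)*(1/2339) = -455/9484 + 3*(1/2339) = -455/9484 + 3/2339 = -1035793/22183076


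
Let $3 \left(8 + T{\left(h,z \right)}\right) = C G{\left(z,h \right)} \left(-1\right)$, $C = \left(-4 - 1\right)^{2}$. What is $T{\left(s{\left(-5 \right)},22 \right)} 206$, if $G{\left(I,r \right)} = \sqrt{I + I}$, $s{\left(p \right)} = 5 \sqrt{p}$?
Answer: $-1648 - \frac{10300 \sqrt{11}}{3} \approx -13035.0$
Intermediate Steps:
$G{\left(I,r \right)} = \sqrt{2} \sqrt{I}$ ($G{\left(I,r \right)} = \sqrt{2 I} = \sqrt{2} \sqrt{I}$)
$C = 25$ ($C = \left(-5\right)^{2} = 25$)
$T{\left(h,z \right)} = -8 - \frac{25 \sqrt{2} \sqrt{z}}{3}$ ($T{\left(h,z \right)} = -8 + \frac{25 \sqrt{2} \sqrt{z} \left(-1\right)}{3} = -8 + \frac{\left(-25\right) \sqrt{2} \sqrt{z}}{3} = -8 - \frac{25 \sqrt{2} \sqrt{z}}{3}$)
$T{\left(s{\left(-5 \right)},22 \right)} 206 = \left(-8 - \frac{25 \sqrt{2} \sqrt{22}}{3}\right) 206 = \left(-8 - \frac{50 \sqrt{11}}{3}\right) 206 = -1648 - \frac{10300 \sqrt{11}}{3}$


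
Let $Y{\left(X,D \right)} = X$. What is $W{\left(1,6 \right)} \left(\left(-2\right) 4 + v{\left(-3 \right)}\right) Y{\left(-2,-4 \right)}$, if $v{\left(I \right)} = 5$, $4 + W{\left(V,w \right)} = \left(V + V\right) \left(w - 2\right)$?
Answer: $24$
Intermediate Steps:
$W{\left(V,w \right)} = -4 + 2 V \left(-2 + w\right)$ ($W{\left(V,w \right)} = -4 + \left(V + V\right) \left(w - 2\right) = -4 + 2 V \left(-2 + w\right)$)
$W{\left(1,6 \right)} \left(\left(-2\right) 4 + v{\left(-3 \right)}\right) Y{\left(-2,-4 \right)} = \left(-4 - 4 + 2 \cdot 1 \cdot 6\right) \left(\left(-2\right) 4 + 5\right) \left(-2\right) = \left(-4 - 4 + 12\right) \left(-8 + 5\right) \left(-2\right) = 4 \left(-3\right) \left(-2\right) = \left(-12\right) \left(-2\right) = 24$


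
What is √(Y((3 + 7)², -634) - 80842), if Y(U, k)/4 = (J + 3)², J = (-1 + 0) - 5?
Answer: I*√80806 ≈ 284.26*I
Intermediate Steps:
J = -6 (J = -1 - 5 = -6)
Y(U, k) = 36 (Y(U, k) = 4*(-6 + 3)² = 4*(-3)² = 4*9 = 36)
√(Y((3 + 7)², -634) - 80842) = √(36 - 80842) = √(-80806) = I*√80806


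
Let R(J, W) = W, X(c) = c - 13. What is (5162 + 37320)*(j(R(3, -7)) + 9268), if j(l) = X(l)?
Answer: 392873536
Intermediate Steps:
X(c) = -13 + c
j(l) = -13 + l
(5162 + 37320)*(j(R(3, -7)) + 9268) = (5162 + 37320)*((-13 - 7) + 9268) = 42482*(-20 + 9268) = 42482*9248 = 392873536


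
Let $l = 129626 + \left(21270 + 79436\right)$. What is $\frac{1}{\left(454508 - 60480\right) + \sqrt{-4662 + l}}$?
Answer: $\frac{197014}{77628919557} - \frac{\sqrt{225670}}{155257839114} \approx 2.5348 \cdot 10^{-6}$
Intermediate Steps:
$l = 230332$ ($l = 129626 + 100706 = 230332$)
$\frac{1}{\left(454508 - 60480\right) + \sqrt{-4662 + l}} = \frac{1}{\left(454508 - 60480\right) + \sqrt{-4662 + 230332}} = \frac{1}{\left(454508 - 60480\right) + \sqrt{225670}} = \frac{1}{394028 + \sqrt{225670}}$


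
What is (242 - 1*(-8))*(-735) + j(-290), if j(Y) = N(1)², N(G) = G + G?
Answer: -183746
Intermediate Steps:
N(G) = 2*G
j(Y) = 4 (j(Y) = (2*1)² = 2² = 4)
(242 - 1*(-8))*(-735) + j(-290) = (242 - 1*(-8))*(-735) + 4 = (242 + 8)*(-735) + 4 = 250*(-735) + 4 = -183750 + 4 = -183746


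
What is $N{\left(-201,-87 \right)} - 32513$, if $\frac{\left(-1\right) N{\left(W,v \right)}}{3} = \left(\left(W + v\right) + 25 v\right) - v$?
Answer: $-25385$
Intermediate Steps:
$N{\left(W,v \right)} = - 75 v - 3 W$ ($N{\left(W,v \right)} = - 3 \left(\left(\left(W + v\right) + 25 v\right) - v\right) = - 3 \left(\left(W + 26 v\right) - v\right) = - 3 \left(W + 25 v\right) = - 75 v - 3 W$)
$N{\left(-201,-87 \right)} - 32513 = \left(\left(-75\right) \left(-87\right) - -603\right) - 32513 = \left(6525 + 603\right) - 32513 = 7128 - 32513 = -25385$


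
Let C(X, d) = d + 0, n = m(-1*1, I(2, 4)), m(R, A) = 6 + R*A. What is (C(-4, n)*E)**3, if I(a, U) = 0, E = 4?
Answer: 13824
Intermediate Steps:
m(R, A) = 6 + A*R
n = 6 (n = 6 + 0*(-1*1) = 6 + 0*(-1) = 6 + 0 = 6)
C(X, d) = d
(C(-4, n)*E)**3 = (6*4)**3 = 24**3 = 13824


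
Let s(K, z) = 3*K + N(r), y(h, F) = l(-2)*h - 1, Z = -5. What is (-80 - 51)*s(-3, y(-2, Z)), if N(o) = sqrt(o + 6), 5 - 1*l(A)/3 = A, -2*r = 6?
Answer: 1179 - 131*sqrt(3) ≈ 952.10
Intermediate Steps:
r = -3 (r = -1/2*6 = -3)
l(A) = 15 - 3*A
y(h, F) = -1 + 21*h (y(h, F) = (15 - 3*(-2))*h - 1 = (15 + 6)*h - 1 = 21*h - 1 = -1 + 21*h)
N(o) = sqrt(6 + o)
s(K, z) = sqrt(3) + 3*K (s(K, z) = 3*K + sqrt(6 - 3) = 3*K + sqrt(3) = sqrt(3) + 3*K)
(-80 - 51)*s(-3, y(-2, Z)) = (-80 - 51)*(sqrt(3) + 3*(-3)) = -131*(sqrt(3) - 9) = -131*(-9 + sqrt(3)) = 1179 - 131*sqrt(3)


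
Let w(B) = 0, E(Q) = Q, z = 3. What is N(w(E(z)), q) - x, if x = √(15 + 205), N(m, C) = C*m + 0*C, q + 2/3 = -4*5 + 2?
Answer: -2*√55 ≈ -14.832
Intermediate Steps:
q = -56/3 (q = -⅔ + (-4*5 + 2) = -⅔ + (-20 + 2) = -⅔ - 18 = -56/3 ≈ -18.667)
N(m, C) = C*m (N(m, C) = C*m + 0 = C*m)
x = 2*√55 (x = √220 = 2*√55 ≈ 14.832)
N(w(E(z)), q) - x = -56/3*0 - 2*√55 = 0 - 2*√55 = -2*√55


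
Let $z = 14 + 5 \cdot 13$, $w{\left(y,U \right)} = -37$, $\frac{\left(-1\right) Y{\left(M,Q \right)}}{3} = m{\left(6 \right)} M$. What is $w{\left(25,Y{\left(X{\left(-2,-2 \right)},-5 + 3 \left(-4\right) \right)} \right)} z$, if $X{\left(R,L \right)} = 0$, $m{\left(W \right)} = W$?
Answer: $-2923$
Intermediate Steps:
$Y{\left(M,Q \right)} = - 18 M$ ($Y{\left(M,Q \right)} = - 3 \cdot 6 M = - 18 M$)
$z = 79$ ($z = 14 + 65 = 79$)
$w{\left(25,Y{\left(X{\left(-2,-2 \right)},-5 + 3 \left(-4\right) \right)} \right)} z = \left(-37\right) 79 = -2923$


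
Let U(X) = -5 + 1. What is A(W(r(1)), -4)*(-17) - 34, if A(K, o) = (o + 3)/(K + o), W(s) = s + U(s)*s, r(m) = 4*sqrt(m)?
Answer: -561/16 ≈ -35.063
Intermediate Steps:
U(X) = -4
W(s) = -3*s (W(s) = s - 4*s = -3*s)
A(K, o) = (3 + o)/(K + o)
A(W(r(1)), -4)*(-17) - 34 = ((3 - 4)/(-12*sqrt(1) - 4))*(-17) - 34 = (-1/(-12 - 4))*(-17) - 34 = (-1/(-16))*(-17) - 34 = -1/16*(-1)*(-17) - 34 = (1/16)*(-17) - 34 = -17/16 - 34 = -561/16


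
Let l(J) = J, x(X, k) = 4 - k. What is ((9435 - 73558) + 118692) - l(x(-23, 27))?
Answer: 54592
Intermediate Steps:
((9435 - 73558) + 118692) - l(x(-23, 27)) = ((9435 - 73558) + 118692) - (4 - 1*27) = (-64123 + 118692) - (4 - 27) = 54569 - 1*(-23) = 54569 + 23 = 54592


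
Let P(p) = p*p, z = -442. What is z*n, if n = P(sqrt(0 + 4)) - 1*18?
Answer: 6188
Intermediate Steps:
P(p) = p**2
n = -14 (n = (sqrt(0 + 4))**2 - 1*18 = (sqrt(4))**2 - 18 = 2**2 - 18 = 4 - 18 = -14)
z*n = -442*(-14) = 6188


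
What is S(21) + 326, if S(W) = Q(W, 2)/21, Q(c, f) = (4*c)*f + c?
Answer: 335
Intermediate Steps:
Q(c, f) = c + 4*c*f (Q(c, f) = 4*c*f + c = c + 4*c*f)
S(W) = 3*W/7 (S(W) = (W*(1 + 4*2))/21 = (W*(1 + 8))*(1/21) = (W*9)*(1/21) = (9*W)*(1/21) = 3*W/7)
S(21) + 326 = (3/7)*21 + 326 = 9 + 326 = 335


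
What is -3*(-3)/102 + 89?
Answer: 3029/34 ≈ 89.088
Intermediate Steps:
-3*(-3)/102 + 89 = 9*(1/102) + 89 = 3/34 + 89 = 3029/34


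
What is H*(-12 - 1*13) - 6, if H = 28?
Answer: -706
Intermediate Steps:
H*(-12 - 1*13) - 6 = 28*(-12 - 1*13) - 6 = 28*(-12 - 13) - 6 = 28*(-25) - 6 = -700 - 6 = -706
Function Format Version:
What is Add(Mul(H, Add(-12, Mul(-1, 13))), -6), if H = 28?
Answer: -706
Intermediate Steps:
Add(Mul(H, Add(-12, Mul(-1, 13))), -6) = Add(Mul(28, Add(-12, Mul(-1, 13))), -6) = Add(Mul(28, Add(-12, -13)), -6) = Add(Mul(28, -25), -6) = Add(-700, -6) = -706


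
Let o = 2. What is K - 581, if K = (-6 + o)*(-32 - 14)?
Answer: -397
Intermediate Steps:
K = 184 (K = (-6 + 2)*(-32 - 14) = -4*(-46) = 184)
K - 581 = 184 - 581 = -397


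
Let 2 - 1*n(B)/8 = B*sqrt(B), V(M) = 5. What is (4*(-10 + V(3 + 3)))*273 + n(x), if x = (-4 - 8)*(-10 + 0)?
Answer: -5444 - 1920*sqrt(30) ≈ -15960.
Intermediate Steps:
x = 120 (x = -12*(-10) = 120)
n(B) = 16 - 8*B**(3/2) (n(B) = 16 - 8*B*sqrt(B) = 16 - 8*B**(3/2))
(4*(-10 + V(3 + 3)))*273 + n(x) = (4*(-10 + 5))*273 + (16 - 1920*sqrt(30)) = (4*(-5))*273 + (16 - 1920*sqrt(30)) = -20*273 + (16 - 1920*sqrt(30)) = -5460 + (16 - 1920*sqrt(30)) = -5444 - 1920*sqrt(30)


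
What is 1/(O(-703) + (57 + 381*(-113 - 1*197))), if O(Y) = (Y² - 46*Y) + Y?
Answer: 1/407791 ≈ 2.4522e-6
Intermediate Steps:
O(Y) = Y² - 45*Y
1/(O(-703) + (57 + 381*(-113 - 1*197))) = 1/(-703*(-45 - 703) + (57 + 381*(-113 - 1*197))) = 1/(-703*(-748) + (57 + 381*(-113 - 197))) = 1/(525844 + (57 + 381*(-310))) = 1/(525844 + (57 - 118110)) = 1/(525844 - 118053) = 1/407791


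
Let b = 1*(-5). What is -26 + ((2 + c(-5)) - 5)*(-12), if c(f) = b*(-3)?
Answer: -170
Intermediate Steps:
b = -5
c(f) = 15 (c(f) = -5*(-3) = 15)
-26 + ((2 + c(-5)) - 5)*(-12) = -26 + ((2 + 15) - 5)*(-12) = -26 + (17 - 5)*(-12) = -26 + 12*(-12) = -26 - 144 = -170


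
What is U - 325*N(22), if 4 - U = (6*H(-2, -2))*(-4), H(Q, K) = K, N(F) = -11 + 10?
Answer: 281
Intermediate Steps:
N(F) = -1
U = -44 (U = 4 - 6*(-2)*(-4) = 4 - (-12)*(-4) = 4 - 1*48 = 4 - 48 = -44)
U - 325*N(22) = -44 - 325*(-1) = -44 + 325 = 281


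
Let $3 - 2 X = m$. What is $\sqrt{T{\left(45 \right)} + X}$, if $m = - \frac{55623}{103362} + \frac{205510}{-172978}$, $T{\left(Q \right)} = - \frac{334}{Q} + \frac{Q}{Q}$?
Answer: $\frac{i \sqrt{8109895731800579079545}}{44698380090} \approx 2.0147 i$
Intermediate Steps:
$T{\left(Q \right)} = 1 - \frac{334}{Q}$ ($T{\left(Q \right)} = - \frac{334}{Q} + 1 = 1 - \frac{334}{Q}$)
$m = - \frac{5143913319}{2979892006}$ ($m = \left(-55623\right) \frac{1}{103362} + 205510 \left(- \frac{1}{172978}\right) = - \frac{18541}{34454} - \frac{102755}{86489} = - \frac{5143913319}{2979892006} \approx -1.7262$)
$X = \frac{14083589337}{5959784012}$ ($X = \frac{3}{2} - - \frac{5143913319}{5959784012} = \frac{3}{2} + \frac{5143913319}{5959784012} = \frac{14083589337}{5959784012} \approx 2.3631$)
$\sqrt{T{\left(45 \right)} + X} = \sqrt{\frac{-334 + 45}{45} + \frac{14083589337}{5959784012}} = \sqrt{\frac{1}{45} \left(-289\right) + \frac{14083589337}{5959784012}} = \sqrt{- \frac{289}{45} + \frac{14083589337}{5959784012}} = \sqrt{- \frac{1088616059303}{268190280540}} = \frac{i \sqrt{8109895731800579079545}}{44698380090}$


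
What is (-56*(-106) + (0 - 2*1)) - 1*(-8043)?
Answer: 13977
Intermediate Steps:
(-56*(-106) + (0 - 2*1)) - 1*(-8043) = (5936 + (0 - 2)) + 8043 = (5936 - 2) + 8043 = 5934 + 8043 = 13977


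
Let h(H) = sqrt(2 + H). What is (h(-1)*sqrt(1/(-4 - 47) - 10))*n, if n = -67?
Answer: -67*I*sqrt(26061)/51 ≈ -212.08*I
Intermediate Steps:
(h(-1)*sqrt(1/(-4 - 47) - 10))*n = (sqrt(2 - 1)*sqrt(1/(-4 - 47) - 10))*(-67) = (sqrt(1)*sqrt(1/(-51) - 10))*(-67) = (1*sqrt(-1/51 - 10))*(-67) = (1*sqrt(-511/51))*(-67) = (1*(I*sqrt(26061)/51))*(-67) = (I*sqrt(26061)/51)*(-67) = -67*I*sqrt(26061)/51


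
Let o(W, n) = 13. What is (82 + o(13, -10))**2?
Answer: 9025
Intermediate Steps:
(82 + o(13, -10))**2 = (82 + 13)**2 = 95**2 = 9025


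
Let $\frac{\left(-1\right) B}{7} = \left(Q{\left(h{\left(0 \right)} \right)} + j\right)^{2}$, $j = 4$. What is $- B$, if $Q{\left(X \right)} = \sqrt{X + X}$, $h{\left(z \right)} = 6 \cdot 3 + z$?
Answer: $700$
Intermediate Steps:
$h{\left(z \right)} = 18 + z$
$Q{\left(X \right)} = \sqrt{2} \sqrt{X}$ ($Q{\left(X \right)} = \sqrt{2 X} = \sqrt{2} \sqrt{X}$)
$B = -700$ ($B = - 7 \left(\sqrt{2} \sqrt{18 + 0} + 4\right)^{2} = - 7 \left(\sqrt{2} \sqrt{18} + 4\right)^{2} = - 7 \left(\sqrt{2} \cdot 3 \sqrt{2} + 4\right)^{2} = - 7 \left(6 + 4\right)^{2} = - 7 \cdot 10^{2} = \left(-7\right) 100 = -700$)
$- B = \left(-1\right) \left(-700\right) = 700$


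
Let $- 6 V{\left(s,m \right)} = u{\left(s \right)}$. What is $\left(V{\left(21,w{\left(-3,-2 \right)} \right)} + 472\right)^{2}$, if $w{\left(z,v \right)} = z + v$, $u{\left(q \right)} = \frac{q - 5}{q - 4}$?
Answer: $\frac{579076096}{2601} \approx 2.2264 \cdot 10^{5}$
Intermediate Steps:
$u{\left(q \right)} = \frac{-5 + q}{-4 + q}$
$w{\left(z,v \right)} = v + z$
$V{\left(s,m \right)} = - \frac{-5 + s}{6 \left(-4 + s\right)}$ ($V{\left(s,m \right)} = - \frac{\frac{1}{-4 + s} \left(-5 + s\right)}{6} = - \frac{-5 + s}{6 \left(-4 + s\right)}$)
$\left(V{\left(21,w{\left(-3,-2 \right)} \right)} + 472\right)^{2} = \left(\frac{5 - 21}{6 \left(-4 + 21\right)} + 472\right)^{2} = \left(\frac{5 - 21}{6 \cdot 17} + 472\right)^{2} = \left(\frac{1}{6} \cdot \frac{1}{17} \left(-16\right) + 472\right)^{2} = \left(- \frac{8}{51} + 472\right)^{2} = \left(\frac{24064}{51}\right)^{2} = \frac{579076096}{2601}$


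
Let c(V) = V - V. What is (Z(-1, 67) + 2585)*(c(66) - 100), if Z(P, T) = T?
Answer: -265200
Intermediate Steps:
c(V) = 0
(Z(-1, 67) + 2585)*(c(66) - 100) = (67 + 2585)*(0 - 100) = 2652*(-100) = -265200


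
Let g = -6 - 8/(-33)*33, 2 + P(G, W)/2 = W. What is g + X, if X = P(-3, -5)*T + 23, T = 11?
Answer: -129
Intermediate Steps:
P(G, W) = -4 + 2*W
X = -131 (X = (-4 + 2*(-5))*11 + 23 = (-4 - 10)*11 + 23 = -14*11 + 23 = -154 + 23 = -131)
g = 2 (g = -6 - 8*(-1/33)*33 = -6 + (8/33)*33 = -6 + 8 = 2)
g + X = 2 - 131 = -129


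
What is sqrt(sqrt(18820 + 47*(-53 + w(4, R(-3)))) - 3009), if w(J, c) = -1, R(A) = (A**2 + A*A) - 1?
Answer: sqrt(-3009 + sqrt(16282)) ≈ 53.679*I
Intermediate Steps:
R(A) = -1 + 2*A**2 (R(A) = (A**2 + A**2) - 1 = 2*A**2 - 1 = -1 + 2*A**2)
sqrt(sqrt(18820 + 47*(-53 + w(4, R(-3)))) - 3009) = sqrt(sqrt(18820 + 47*(-53 - 1)) - 3009) = sqrt(sqrt(18820 + 47*(-54)) - 3009) = sqrt(sqrt(18820 - 2538) - 3009) = sqrt(sqrt(16282) - 3009) = sqrt(-3009 + sqrt(16282))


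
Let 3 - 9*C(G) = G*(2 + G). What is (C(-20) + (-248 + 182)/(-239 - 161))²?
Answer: 561737401/360000 ≈ 1560.4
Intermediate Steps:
C(G) = ⅓ - G*(2 + G)/9
(C(-20) + (-248 + 182)/(-239 - 161))² = ((⅓ - 2/9*(-20) - ⅑*(-20)²) + (-248 + 182)/(-239 - 161))² = ((⅓ + 40/9 - ⅑*400) - 66/(-400))² = ((⅓ + 40/9 - 400/9) - 66*(-1/400))² = (-119/3 + 33/200)² = (-23701/600)² = 561737401/360000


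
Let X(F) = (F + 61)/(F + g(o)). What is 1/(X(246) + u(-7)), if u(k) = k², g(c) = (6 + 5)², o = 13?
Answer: 367/18290 ≈ 0.020066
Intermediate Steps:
g(c) = 121 (g(c) = 11² = 121)
X(F) = (61 + F)/(121 + F) (X(F) = (F + 61)/(F + 121) = (61 + F)/(121 + F))
1/(X(246) + u(-7)) = 1/((61 + 246)/(121 + 246) + (-7)²) = 1/(307/367 + 49) = 1/(18290/367) = 367/18290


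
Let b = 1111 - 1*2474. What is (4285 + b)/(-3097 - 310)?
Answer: -2922/3407 ≈ -0.85765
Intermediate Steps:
b = -1363 (b = 1111 - 2474 = -1363)
(4285 + b)/(-3097 - 310) = (4285 - 1363)/(-3097 - 310) = 2922/(-3407) = 2922*(-1/3407) = -2922/3407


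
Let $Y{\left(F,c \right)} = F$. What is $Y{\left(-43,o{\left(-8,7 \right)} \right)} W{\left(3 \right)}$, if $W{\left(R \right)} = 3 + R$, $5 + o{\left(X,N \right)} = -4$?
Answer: $-258$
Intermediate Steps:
$o{\left(X,N \right)} = -9$ ($o{\left(X,N \right)} = -5 - 4 = -9$)
$Y{\left(-43,o{\left(-8,7 \right)} \right)} W{\left(3 \right)} = - 43 \left(3 + 3\right) = \left(-43\right) 6 = -258$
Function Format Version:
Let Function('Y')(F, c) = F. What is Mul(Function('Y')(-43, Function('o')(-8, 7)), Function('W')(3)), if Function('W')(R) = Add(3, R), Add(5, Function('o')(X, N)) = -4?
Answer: -258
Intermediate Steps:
Function('o')(X, N) = -9 (Function('o')(X, N) = Add(-5, -4) = -9)
Mul(Function('Y')(-43, Function('o')(-8, 7)), Function('W')(3)) = Mul(-43, Add(3, 3)) = Mul(-43, 6) = -258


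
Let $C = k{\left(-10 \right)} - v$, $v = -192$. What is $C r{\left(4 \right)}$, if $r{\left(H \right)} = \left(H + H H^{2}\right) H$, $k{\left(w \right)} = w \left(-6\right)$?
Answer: $68544$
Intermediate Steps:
$k{\left(w \right)} = - 6 w$
$C = 252$ ($C = \left(-6\right) \left(-10\right) - -192 = 60 + 192 = 252$)
$r{\left(H \right)} = H \left(H + H^{3}\right)$ ($r{\left(H \right)} = \left(H + H^{3}\right) H = H \left(H + H^{3}\right)$)
$C r{\left(4 \right)} = 252 \left(4^{2} + 4^{4}\right) = 252 \left(16 + 256\right) = 252 \cdot 272 = 68544$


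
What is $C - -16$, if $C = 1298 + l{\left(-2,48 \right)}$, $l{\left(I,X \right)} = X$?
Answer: $1362$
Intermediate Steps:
$C = 1346$ ($C = 1298 + 48 = 1346$)
$C - -16 = 1346 - -16 = 1346 + 16 = 1362$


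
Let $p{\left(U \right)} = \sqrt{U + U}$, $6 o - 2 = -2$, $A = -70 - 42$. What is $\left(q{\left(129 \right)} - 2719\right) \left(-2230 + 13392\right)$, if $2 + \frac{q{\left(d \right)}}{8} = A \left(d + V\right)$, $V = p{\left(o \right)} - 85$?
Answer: $-470578758$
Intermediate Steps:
$A = -112$ ($A = -70 - 42 = -112$)
$o = 0$ ($o = \frac{1}{3} + \frac{1}{6} \left(-2\right) = \frac{1}{3} - \frac{1}{3} = 0$)
$p{\left(U \right)} = \sqrt{2} \sqrt{U}$ ($p{\left(U \right)} = \sqrt{2 U} = \sqrt{2} \sqrt{U}$)
$V = -85$ ($V = \sqrt{2} \sqrt{0} - 85 = \sqrt{2} \cdot 0 - 85 = 0 - 85 = -85$)
$q{\left(d \right)} = 76144 - 896 d$ ($q{\left(d \right)} = -16 + 8 \left(- 112 \left(d - 85\right)\right) = -16 + 8 \left(- 112 \left(-85 + d\right)\right) = -16 + 8 \left(9520 - 112 d\right) = -16 - \left(-76160 + 896 d\right) = 76144 - 896 d$)
$\left(q{\left(129 \right)} - 2719\right) \left(-2230 + 13392\right) = \left(\left(76144 - 115584\right) - 2719\right) \left(-2230 + 13392\right) = \left(\left(76144 - 115584\right) - 2719\right) 11162 = \left(-39440 - 2719\right) 11162 = \left(-42159\right) 11162 = -470578758$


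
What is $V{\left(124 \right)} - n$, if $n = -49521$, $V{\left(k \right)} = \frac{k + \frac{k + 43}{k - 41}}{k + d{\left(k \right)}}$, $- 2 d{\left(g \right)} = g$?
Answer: $\frac{254845525}{5146} \approx 49523.0$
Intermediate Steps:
$d{\left(g \right)} = - \frac{g}{2}$
$V{\left(k \right)} = \frac{2 \left(k + \frac{43 + k}{-41 + k}\right)}{k}$ ($V{\left(k \right)} = \frac{k + \frac{k + 43}{k - 41}}{k - \frac{k}{2}} = \frac{k + \frac{43 + k}{-41 + k}}{\frac{1}{2} k} = \left(k + \frac{43 + k}{-41 + k}\right) \frac{2}{k} = \frac{2 \left(k + \frac{43 + k}{-41 + k}\right)}{k}$)
$V{\left(124 \right)} - n = \frac{2 \left(43 + 124^{2} - 4960\right)}{124 \left(-41 + 124\right)} - -49521 = 2 \cdot \frac{1}{124} \cdot \frac{1}{83} \left(43 + 15376 - 4960\right) + 49521 = 2 \cdot \frac{1}{124} \cdot \frac{1}{83} \cdot 10459 + 49521 = \frac{10459}{5146} + 49521 = \frac{254845525}{5146}$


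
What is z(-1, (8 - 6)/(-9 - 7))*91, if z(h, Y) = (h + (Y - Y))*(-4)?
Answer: 364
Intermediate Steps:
z(h, Y) = -4*h (z(h, Y) = (h + 0)*(-4) = h*(-4) = -4*h)
z(-1, (8 - 6)/(-9 - 7))*91 = -4*(-1)*91 = 4*91 = 364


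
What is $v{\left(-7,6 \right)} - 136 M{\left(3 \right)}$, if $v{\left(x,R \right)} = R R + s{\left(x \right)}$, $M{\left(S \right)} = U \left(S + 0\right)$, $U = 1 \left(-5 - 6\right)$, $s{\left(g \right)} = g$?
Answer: $4517$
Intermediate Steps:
$U = -11$ ($U = 1 \left(-5 - 6\right) = 1 \left(-11\right) = -11$)
$M{\left(S \right)} = - 11 S$ ($M{\left(S \right)} = - 11 \left(S + 0\right) = - 11 S$)
$v{\left(x,R \right)} = x + R^{2}$ ($v{\left(x,R \right)} = R R + x = R^{2} + x = x + R^{2}$)
$v{\left(-7,6 \right)} - 136 M{\left(3 \right)} = \left(-7 + 6^{2}\right) - 136 \left(\left(-11\right) 3\right) = \left(-7 + 36\right) - -4488 = 29 + 4488 = 4517$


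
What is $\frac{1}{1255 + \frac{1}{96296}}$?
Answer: $\frac{96296}{120851481} \approx 0.00079681$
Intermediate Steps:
$\frac{1}{1255 + \frac{1}{96296}} = \frac{1}{\frac{120851481}{96296}} = \frac{96296}{120851481}$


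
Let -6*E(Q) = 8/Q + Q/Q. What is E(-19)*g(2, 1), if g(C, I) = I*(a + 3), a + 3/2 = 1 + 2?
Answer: -33/76 ≈ -0.43421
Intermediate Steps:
a = 3/2 (a = -3/2 + (1 + 2) = -3/2 + 3 = 3/2 ≈ 1.5000)
E(Q) = -⅙ - 4/(3*Q) (E(Q) = -(8/Q + Q/Q)/6 = -(8/Q + 1)/6 = -(1 + 8/Q)/6 = -⅙ - 4/(3*Q))
g(C, I) = 9*I/2 (g(C, I) = I*(3/2 + 3) = I*(9/2) = 9*I/2)
E(-19)*g(2, 1) = ((⅙)*(-8 - 1*(-19))/(-19))*((9/2)*1) = ((⅙)*(-1/19)*(-8 + 19))*(9/2) = ((⅙)*(-1/19)*11)*(9/2) = -11/114*9/2 = -33/76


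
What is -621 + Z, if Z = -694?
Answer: -1315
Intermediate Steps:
-621 + Z = -621 - 694 = -1315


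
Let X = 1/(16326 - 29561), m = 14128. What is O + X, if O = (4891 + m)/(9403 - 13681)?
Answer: -251720743/56619330 ≈ -4.4458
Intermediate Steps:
O = -19019/4278 (O = (4891 + 14128)/(9403 - 13681) = 19019/(-4278) = 19019*(-1/4278) = -19019/4278 ≈ -4.4458)
X = -1/13235 (X = 1/(-13235) = -1/13235 ≈ -7.5557e-5)
O + X = -19019/4278 - 1/13235 = -251720743/56619330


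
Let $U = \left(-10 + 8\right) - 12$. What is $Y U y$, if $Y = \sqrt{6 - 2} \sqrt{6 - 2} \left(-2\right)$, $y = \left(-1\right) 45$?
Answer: $-5040$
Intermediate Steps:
$y = -45$
$Y = -8$ ($Y = \sqrt{4} \sqrt{4} \left(-2\right) = 2 \cdot 2 \left(-2\right) = 4 \left(-2\right) = -8$)
$U = -14$ ($U = -2 - 12 = -14$)
$Y U y = \left(-8\right) \left(-14\right) \left(-45\right) = 112 \left(-45\right) = -5040$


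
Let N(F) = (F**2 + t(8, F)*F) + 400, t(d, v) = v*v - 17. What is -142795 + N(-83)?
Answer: -705882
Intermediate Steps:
t(d, v) = -17 + v**2 (t(d, v) = v**2 - 17 = -17 + v**2)
N(F) = 400 + F**2 + F*(-17 + F**2) (N(F) = (F**2 + (-17 + F**2)*F) + 400 = (F**2 + F*(-17 + F**2)) + 400 = 400 + F**2 + F*(-17 + F**2))
-142795 + N(-83) = -142795 + (400 + (-83)**2 - 83*(-17 + (-83)**2)) = -142795 + (400 + 6889 - 83*(-17 + 6889)) = -142795 + (400 + 6889 - 83*6872) = -142795 + (400 + 6889 - 570376) = -142795 - 563087 = -705882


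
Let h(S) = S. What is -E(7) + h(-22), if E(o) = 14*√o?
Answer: -22 - 14*√7 ≈ -59.041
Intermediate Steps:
-E(7) + h(-22) = -14*√7 - 22 = -22 - 14*√7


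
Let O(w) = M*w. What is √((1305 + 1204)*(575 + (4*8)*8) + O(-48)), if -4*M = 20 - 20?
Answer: √2084979 ≈ 1443.9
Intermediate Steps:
M = 0 (M = -(20 - 20)/4 = -¼*0 = 0)
O(w) = 0 (O(w) = 0*w = 0)
√((1305 + 1204)*(575 + (4*8)*8) + O(-48)) = √((1305 + 1204)*(575 + (4*8)*8) + 0) = √(2509*(575 + 32*8) + 0) = √(2509*(575 + 256) + 0) = √(2509*831 + 0) = √(2084979 + 0) = √2084979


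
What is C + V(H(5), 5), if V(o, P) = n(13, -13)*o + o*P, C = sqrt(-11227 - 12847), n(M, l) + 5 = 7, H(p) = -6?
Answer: -42 + I*sqrt(24074) ≈ -42.0 + 155.16*I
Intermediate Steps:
n(M, l) = 2 (n(M, l) = -5 + 7 = 2)
C = I*sqrt(24074) (C = sqrt(-24074) = I*sqrt(24074) ≈ 155.16*I)
V(o, P) = 2*o + P*o (V(o, P) = 2*o + o*P = 2*o + P*o)
C + V(H(5), 5) = I*sqrt(24074) - 6*(2 + 5) = I*sqrt(24074) - 6*7 = I*sqrt(24074) - 42 = -42 + I*sqrt(24074)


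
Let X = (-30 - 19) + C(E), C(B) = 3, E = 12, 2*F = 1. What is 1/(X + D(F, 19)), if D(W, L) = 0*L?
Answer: -1/46 ≈ -0.021739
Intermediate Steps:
F = ½ (F = (½)*1 = ½ ≈ 0.50000)
D(W, L) = 0
X = -46 (X = (-30 - 19) + 3 = -49 + 3 = -46)
1/(X + D(F, 19)) = 1/(-46 + 0) = 1/(-46) = -1/46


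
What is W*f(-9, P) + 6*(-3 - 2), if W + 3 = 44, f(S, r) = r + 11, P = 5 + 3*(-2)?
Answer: 380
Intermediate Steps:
P = -1 (P = 5 - 6 = -1)
f(S, r) = 11 + r
W = 41 (W = -3 + 44 = 41)
W*f(-9, P) + 6*(-3 - 2) = 41*(11 - 1) + 6*(-3 - 2) = 41*10 + 6*(-5) = 410 - 30 = 380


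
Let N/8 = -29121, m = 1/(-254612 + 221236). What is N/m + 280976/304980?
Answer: 34873296760612/4485 ≈ 7.7755e+9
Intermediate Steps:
m = -1/33376 (m = 1/(-33376) = -1/33376 ≈ -2.9962e-5)
N = -232968 (N = 8*(-29121) = -232968)
N/m + 280976/304980 = -232968/(-1/33376) + 280976/304980 = -232968*(-33376) + 280976*(1/304980) = 7775539968 + 4132/4485 = 34873296760612/4485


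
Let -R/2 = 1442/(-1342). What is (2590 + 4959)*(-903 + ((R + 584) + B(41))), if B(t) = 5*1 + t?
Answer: -1371962809/671 ≈ -2.0447e+6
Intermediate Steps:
B(t) = 5 + t
R = 1442/671 (R = -2884/(-1342) = -2884*(-1)/1342 = -2*(-721/671) = 1442/671 ≈ 2.1490)
(2590 + 4959)*(-903 + ((R + 584) + B(41))) = (2590 + 4959)*(-903 + ((1442/671 + 584) + (5 + 41))) = 7549*(-903 + (393306/671 + 46)) = 7549*(-903 + 424172/671) = 7549*(-181741/671) = -1371962809/671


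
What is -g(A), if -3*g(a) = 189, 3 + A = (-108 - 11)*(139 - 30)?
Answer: 63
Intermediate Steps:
A = -12974 (A = -3 + (-108 - 11)*(139 - 30) = -3 - 119*109 = -3 - 12971 = -12974)
g(a) = -63 (g(a) = -1/3*189 = -63)
-g(A) = -1*(-63) = 63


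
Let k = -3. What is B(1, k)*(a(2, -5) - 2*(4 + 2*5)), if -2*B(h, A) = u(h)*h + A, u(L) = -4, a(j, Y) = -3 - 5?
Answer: -126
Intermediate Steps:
a(j, Y) = -8
B(h, A) = 2*h - A/2 (B(h, A) = -(-4*h + A)/2 = -(A - 4*h)/2 = 2*h - A/2)
B(1, k)*(a(2, -5) - 2*(4 + 2*5)) = (2*1 - ½*(-3))*(-8 - 2*(4 + 2*5)) = (2 + 3/2)*(-8 - 2*(4 + 10)) = 7*(-8 - 2*14)/2 = 7*(-8 - 28)/2 = (7/2)*(-36) = -126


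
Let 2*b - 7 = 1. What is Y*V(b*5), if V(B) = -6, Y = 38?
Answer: -228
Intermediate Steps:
b = 4 (b = 7/2 + (½)*1 = 7/2 + ½ = 4)
Y*V(b*5) = 38*(-6) = -228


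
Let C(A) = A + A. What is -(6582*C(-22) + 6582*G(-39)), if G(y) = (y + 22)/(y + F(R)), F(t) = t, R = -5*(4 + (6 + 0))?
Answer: 25663218/89 ≈ 2.8835e+5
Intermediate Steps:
R = -50 (R = -5*(4 + 6) = -5*10 = -50)
C(A) = 2*A
G(y) = (22 + y)/(-50 + y) (G(y) = (y + 22)/(y - 50) = (22 + y)/(-50 + y))
-(6582*C(-22) + 6582*G(-39)) = -(-289608 + 6582*(22 - 39)/(-50 - 39)) = -6582/(1/(-17/(-89) - 44)) = -6582/(1/(-1/89*(-17) - 44)) = -6582/(1/(17/89 - 44)) = -6582/(1/(-3899/89)) = -6582/(-89/3899) = -6582*(-3899/89) = 25663218/89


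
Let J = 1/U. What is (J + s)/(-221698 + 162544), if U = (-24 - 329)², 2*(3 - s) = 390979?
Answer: 48718754555/14742241572 ≈ 3.3047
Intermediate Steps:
s = -390973/2 (s = 3 - ½*390979 = 3 - 390979/2 = -390973/2 ≈ -1.9549e+5)
U = 124609 (U = (-353)² = 124609)
J = 1/124609 ≈ 8.0251e-6
(J + s)/(-221698 + 162544) = (1/124609 - 390973/2)/(-221698 + 162544) = -48718754555/249218/(-59154) = -48718754555/249218*(-1/59154) = 48718754555/14742241572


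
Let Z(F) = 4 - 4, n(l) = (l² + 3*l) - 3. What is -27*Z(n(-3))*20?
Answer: 0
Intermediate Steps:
n(l) = -3 + l² + 3*l
Z(F) = 0
-27*Z(n(-3))*20 = -27*0*20 = 0*20 = 0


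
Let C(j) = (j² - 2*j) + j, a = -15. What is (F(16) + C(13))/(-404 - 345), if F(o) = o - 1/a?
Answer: -2581/11235 ≈ -0.22973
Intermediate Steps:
C(j) = j² - j
F(o) = 1/15 + o (F(o) = o - 1/(-15) = o - 1*(-1/15) = o + 1/15 = 1/15 + o)
(F(16) + C(13))/(-404 - 345) = ((1/15 + 16) + 13*(-1 + 13))/(-404 - 345) = (241/15 + 13*12)/(-749) = (241/15 + 156)*(-1/749) = (2581/15)*(-1/749) = -2581/11235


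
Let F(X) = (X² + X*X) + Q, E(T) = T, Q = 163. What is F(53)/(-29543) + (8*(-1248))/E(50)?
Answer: -147623181/738575 ≈ -199.88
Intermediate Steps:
F(X) = 163 + 2*X² (F(X) = (X² + X*X) + 163 = (X² + X²) + 163 = 2*X² + 163 = 163 + 2*X²)
F(53)/(-29543) + (8*(-1248))/E(50) = (163 + 2*53²)/(-29543) + (8*(-1248))/50 = (163 + 2*2809)*(-1/29543) - 9984*1/50 = (163 + 5618)*(-1/29543) - 4992/25 = 5781*(-1/29543) - 4992/25 = -5781/29543 - 4992/25 = -147623181/738575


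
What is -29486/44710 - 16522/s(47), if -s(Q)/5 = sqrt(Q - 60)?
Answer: -14743/22355 - 16522*I*sqrt(13)/65 ≈ -0.65949 - 916.48*I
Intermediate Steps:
s(Q) = -5*sqrt(-60 + Q) (s(Q) = -5*sqrt(Q - 60) = -5*sqrt(-60 + Q))
-29486/44710 - 16522/s(47) = -29486/44710 - 16522*(-1/(5*sqrt(-60 + 47))) = -29486*1/44710 - 16522*I*sqrt(13)/65 = -14743/22355 - 16522*I*sqrt(13)/65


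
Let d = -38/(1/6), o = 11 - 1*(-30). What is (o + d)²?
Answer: 34969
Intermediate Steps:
o = 41 (o = 11 + 30 = 41)
d = -228 (d = -38/⅙ = -38*6 = -228)
(o + d)² = (41 - 228)² = (-187)² = 34969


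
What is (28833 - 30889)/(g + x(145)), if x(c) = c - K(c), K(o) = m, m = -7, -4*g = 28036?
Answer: 2056/6857 ≈ 0.29984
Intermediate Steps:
g = -7009 (g = -1/4*28036 = -7009)
K(o) = -7
x(c) = 7 + c (x(c) = c - 1*(-7) = c + 7 = 7 + c)
(28833 - 30889)/(g + x(145)) = (28833 - 30889)/(-7009 + (7 + 145)) = -2056/(-7009 + 152) = -2056/(-6857) = -2056*(-1/6857) = 2056/6857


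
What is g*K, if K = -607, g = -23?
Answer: 13961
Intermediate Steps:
g*K = -23*(-607) = 13961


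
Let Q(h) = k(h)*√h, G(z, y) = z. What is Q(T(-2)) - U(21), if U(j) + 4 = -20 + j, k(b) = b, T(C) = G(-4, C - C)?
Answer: 3 - 8*I ≈ 3.0 - 8.0*I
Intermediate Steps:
T(C) = -4
U(j) = -24 + j (U(j) = -4 + (-20 + j) = -24 + j)
Q(h) = h^(3/2) (Q(h) = h*√h = h^(3/2))
Q(T(-2)) - U(21) = (-4)^(3/2) - (-24 + 21) = -8*I - 1*(-3) = -8*I + 3 = 3 - 8*I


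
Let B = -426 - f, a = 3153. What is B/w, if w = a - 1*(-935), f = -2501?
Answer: 2075/4088 ≈ 0.50758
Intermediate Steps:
w = 4088 (w = 3153 - 1*(-935) = 3153 + 935 = 4088)
B = 2075 (B = -426 - 1*(-2501) = -426 + 2501 = 2075)
B/w = 2075/4088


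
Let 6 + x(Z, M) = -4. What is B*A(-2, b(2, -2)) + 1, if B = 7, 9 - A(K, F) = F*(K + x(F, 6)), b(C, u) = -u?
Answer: 232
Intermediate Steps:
x(Z, M) = -10 (x(Z, M) = -6 - 4 = -10)
A(K, F) = 9 - F*(-10 + K) (A(K, F) = 9 - F*(K - 10) = 9 - F*(-10 + K))
B*A(-2, b(2, -2)) + 1 = 7*(9 + 10*(-1*(-2)) - 1*(-1*(-2))*(-2)) + 1 = 7*(9 + 10*2 - 1*2*(-2)) + 1 = 7*(9 + 20 + 4) + 1 = 7*33 + 1 = 231 + 1 = 232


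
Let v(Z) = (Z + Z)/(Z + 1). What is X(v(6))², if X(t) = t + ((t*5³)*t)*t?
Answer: 46910361744/117649 ≈ 3.9873e+5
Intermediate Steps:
v(Z) = 2*Z/(1 + Z) (v(Z) = (2*Z)/(1 + Z) = 2*Z/(1 + Z))
X(t) = t + 125*t³ (X(t) = t + ((t*125)*t)*t = t + ((125*t)*t)*t = t + (125*t²)*t = t + 125*t³)
X(v(6))² = (2*6/(1 + 6) + 125*(2*6/(1 + 6))³)² = (2*6/7 + 125*(2*6/7)³)² = (2*6*(⅐) + 125*(2*6*(⅐))³)² = (12/7 + 125*(12/7)³)² = (12/7 + 125*(1728/343))² = (12/7 + 216000/343)² = (216588/343)² = 46910361744/117649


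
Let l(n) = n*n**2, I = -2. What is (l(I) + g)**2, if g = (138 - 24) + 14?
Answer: 14400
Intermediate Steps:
g = 128 (g = 114 + 14 = 128)
l(n) = n**3
(l(I) + g)**2 = ((-2)**3 + 128)**2 = (-8 + 128)**2 = 120**2 = 14400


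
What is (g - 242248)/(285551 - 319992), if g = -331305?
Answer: 573553/34441 ≈ 16.653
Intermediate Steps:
(g - 242248)/(285551 - 319992) = (-331305 - 242248)/(285551 - 319992) = -573553/(-34441) = -573553*(-1/34441) = 573553/34441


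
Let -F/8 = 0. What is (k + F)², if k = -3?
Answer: 9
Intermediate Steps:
F = 0 (F = -8*0 = 0)
(k + F)² = (-3 + 0)² = (-3)² = 9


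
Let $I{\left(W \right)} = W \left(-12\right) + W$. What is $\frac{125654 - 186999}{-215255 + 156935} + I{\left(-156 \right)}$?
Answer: $\frac{20027693}{11664} \approx 1717.1$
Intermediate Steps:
$I{\left(W \right)} = - 11 W$ ($I{\left(W \right)} = - 12 W + W = - 11 W$)
$\frac{125654 - 186999}{-215255 + 156935} + I{\left(-156 \right)} = \frac{125654 - 186999}{-215255 + 156935} - -1716 = - \frac{61345}{-58320} + 1716 = \left(-61345\right) \left(- \frac{1}{58320}\right) + 1716 = \frac{12269}{11664} + 1716 = \frac{20027693}{11664}$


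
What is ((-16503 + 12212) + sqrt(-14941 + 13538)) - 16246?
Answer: -20537 + I*sqrt(1403) ≈ -20537.0 + 37.457*I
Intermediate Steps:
((-16503 + 12212) + sqrt(-14941 + 13538)) - 16246 = (-4291 + sqrt(-1403)) - 16246 = (-4291 + I*sqrt(1403)) - 16246 = -20537 + I*sqrt(1403)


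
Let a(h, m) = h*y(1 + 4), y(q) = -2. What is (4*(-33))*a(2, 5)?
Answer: 528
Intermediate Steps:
a(h, m) = -2*h (a(h, m) = h*(-2) = -2*h)
(4*(-33))*a(2, 5) = (4*(-33))*(-2*2) = -132*(-4) = 528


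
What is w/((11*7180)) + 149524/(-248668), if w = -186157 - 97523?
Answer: -1029394297/245497483 ≈ -4.1931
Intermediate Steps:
w = -283680
w/((11*7180)) + 149524/(-248668) = -283680/(11*7180) + 149524/(-248668) = -283680/78980 + 149524*(-1/248668) = -283680*1/78980 - 37381/62167 = -14184/3949 - 37381/62167 = -1029394297/245497483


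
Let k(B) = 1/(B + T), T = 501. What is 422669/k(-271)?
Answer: 97213870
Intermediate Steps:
k(B) = 1/(501 + B) (k(B) = 1/(B + 501) = 1/(501 + B))
422669/k(-271) = 422669/(1/(501 - 271)) = 422669/(1/230) = 422669*230 = 97213870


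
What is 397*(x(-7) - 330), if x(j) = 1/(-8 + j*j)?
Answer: -5371013/41 ≈ -1.3100e+5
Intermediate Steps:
x(j) = 1/(-8 + j²)
397*(x(-7) - 330) = 397*(1/(-8 + (-7)²) - 330) = 397*(1/(-8 + 49) - 330) = 397*(1/41 - 330) = 397*(-13529/41) = -5371013/41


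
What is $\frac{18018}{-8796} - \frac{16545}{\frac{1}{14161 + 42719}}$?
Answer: $- \frac{1379622696603}{1466} \approx -9.4108 \cdot 10^{8}$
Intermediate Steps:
$\frac{18018}{-8796} - \frac{16545}{\frac{1}{14161 + 42719}} = 18018 \left(- \frac{1}{8796}\right) - \frac{16545}{\frac{1}{56880}} = - \frac{3003}{1466} - 16545 \frac{1}{\frac{1}{56880}} = - \frac{3003}{1466} - 941079600 = - \frac{1379622696603}{1466}$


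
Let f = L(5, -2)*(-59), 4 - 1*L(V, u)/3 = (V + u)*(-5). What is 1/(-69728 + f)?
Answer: -1/73091 ≈ -1.3682e-5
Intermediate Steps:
L(V, u) = 12 + 15*V + 15*u (L(V, u) = 12 - 3*(V + u)*(-5) = 12 - 3*(-5*V - 5*u) = 12 + (15*V + 15*u) = 12 + 15*V + 15*u)
f = -3363 (f = (12 + 15*5 + 15*(-2))*(-59) = (12 + 75 - 30)*(-59) = 57*(-59) = -3363)
1/(-69728 + f) = 1/(-69728 - 3363) = 1/(-73091) = -1/73091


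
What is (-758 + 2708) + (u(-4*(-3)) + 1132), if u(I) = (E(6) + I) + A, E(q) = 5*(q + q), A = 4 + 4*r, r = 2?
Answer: 3166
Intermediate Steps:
A = 12 (A = 4 + 4*2 = 4 + 8 = 12)
E(q) = 10*q (E(q) = 5*(2*q) = 10*q)
u(I) = 72 + I (u(I) = (10*6 + I) + 12 = (60 + I) + 12 = 72 + I)
(-758 + 2708) + (u(-4*(-3)) + 1132) = (-758 + 2708) + ((72 - 4*(-3)) + 1132) = 1950 + ((72 + 12) + 1132) = 1950 + (84 + 1132) = 1950 + 1216 = 3166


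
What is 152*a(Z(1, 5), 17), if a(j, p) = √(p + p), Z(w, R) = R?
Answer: 152*√34 ≈ 886.30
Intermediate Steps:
a(j, p) = √2*√p (a(j, p) = √(2*p) = √2*√p)
152*a(Z(1, 5), 17) = 152*(√2*√17) = 152*√34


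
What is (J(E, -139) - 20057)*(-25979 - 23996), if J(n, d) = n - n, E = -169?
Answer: 1002348575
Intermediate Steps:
J(n, d) = 0
(J(E, -139) - 20057)*(-25979 - 23996) = (0 - 20057)*(-25979 - 23996) = -20057*(-49975) = 1002348575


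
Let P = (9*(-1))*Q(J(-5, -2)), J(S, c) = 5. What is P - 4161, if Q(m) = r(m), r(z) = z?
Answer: -4206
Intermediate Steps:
Q(m) = m
P = -45 (P = (9*(-1))*5 = -9*5 = -45)
P - 4161 = -45 - 4161 = -4206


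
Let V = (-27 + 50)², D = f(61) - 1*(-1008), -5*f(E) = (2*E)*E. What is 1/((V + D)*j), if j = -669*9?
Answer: -5/1463103 ≈ -3.4174e-6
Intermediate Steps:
f(E) = -2*E²/5 (f(E) = -2*E*E/5 = -2*E²/5)
j = -6021
D = -2402/5 (D = -⅖*61² - 1*(-1008) = -⅖*3721 + 1008 = -7442/5 + 1008 = -2402/5 ≈ -480.40)
V = 529 (V = 23² = 529)
1/((V + D)*j) = 1/((529 - 2402/5)*(-6021)) = -1/6021/(243/5) = (5/243)*(-1/6021) = -5/1463103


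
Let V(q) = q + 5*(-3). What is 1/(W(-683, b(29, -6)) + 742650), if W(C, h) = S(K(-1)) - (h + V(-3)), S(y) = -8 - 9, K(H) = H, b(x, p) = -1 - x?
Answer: 1/742681 ≈ 1.3465e-6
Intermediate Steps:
V(q) = -15 + q (V(q) = q - 15 = -15 + q)
S(y) = -17
W(C, h) = 1 - h (W(C, h) = -17 - (h + (-15 - 3)) = -17 - (h - 18) = -17 - (-18 + h) = -17 + (18 - h) = 1 - h)
1/(W(-683, b(29, -6)) + 742650) = 1/((1 - (-1 - 1*29)) + 742650) = 1/((1 - (-1 - 29)) + 742650) = 1/((1 - 1*(-30)) + 742650) = 1/((1 + 30) + 742650) = 1/(31 + 742650) = 1/742681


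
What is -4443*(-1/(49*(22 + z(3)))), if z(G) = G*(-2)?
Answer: 4443/784 ≈ 5.6671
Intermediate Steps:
z(G) = -2*G
-4443*(-1/(49*(22 + z(3)))) = -4443*(-1/(49*(22 - 2*3))) = -4443*(-1/(49*(22 - 6))) = -4443/(16*(-49)) = -4443/(-784) = -4443*(-1/784) = 4443/784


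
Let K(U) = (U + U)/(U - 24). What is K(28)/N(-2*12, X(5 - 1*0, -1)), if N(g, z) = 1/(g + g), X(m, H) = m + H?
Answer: -672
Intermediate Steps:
X(m, H) = H + m
K(U) = 2*U/(-24 + U) (K(U) = (2*U)/(-24 + U) = 2*U/(-24 + U))
N(g, z) = 1/(2*g)
K(28)/N(-2*12, X(5 - 1*0, -1)) = (2*28/(-24 + 28))/((1/(2*((-2*12))))) = (2*28/4)/(((½)/(-24))) = (2*28*(¼))/(((½)*(-1/24))) = 14/(-1/48) = 14*(-48) = -672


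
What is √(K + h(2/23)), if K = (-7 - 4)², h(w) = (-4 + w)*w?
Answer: √63829/23 ≈ 10.985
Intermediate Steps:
h(w) = w*(-4 + w)
K = 121 (K = (-11)² = 121)
√(K + h(2/23)) = √(121 + (2/23)*(-4 + 2/23)) = √(121 + (2*(1/23))*(-4 + 2*(1/23))) = √(121 + 2*(-4 + 2/23)/23) = √(121 + (2/23)*(-90/23)) = √(121 - 180/529) = √(63829/529) = √63829/23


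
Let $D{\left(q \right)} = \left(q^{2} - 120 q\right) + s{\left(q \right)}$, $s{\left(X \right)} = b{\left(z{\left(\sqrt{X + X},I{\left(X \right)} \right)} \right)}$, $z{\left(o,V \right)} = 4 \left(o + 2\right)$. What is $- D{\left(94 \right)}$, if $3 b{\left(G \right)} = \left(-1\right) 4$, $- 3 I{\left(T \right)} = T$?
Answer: $\frac{7336}{3} \approx 2445.3$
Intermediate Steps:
$I{\left(T \right)} = - \frac{T}{3}$
$z{\left(o,V \right)} = 8 + 4 o$ ($z{\left(o,V \right)} = 4 \left(2 + o\right) = 8 + 4 o$)
$b{\left(G \right)} = - \frac{4}{3}$ ($b{\left(G \right)} = \frac{\left(-1\right) 4}{3} = \frac{1}{3} \left(-4\right) = - \frac{4}{3}$)
$s{\left(X \right)} = - \frac{4}{3}$
$D{\left(q \right)} = - \frac{4}{3} + q^{2} - 120 q$ ($D{\left(q \right)} = \left(q^{2} - 120 q\right) - \frac{4}{3} = - \frac{4}{3} + q^{2} - 120 q$)
$- D{\left(94 \right)} = - (- \frac{4}{3} + 94^{2} - 11280) = - (- \frac{4}{3} + 8836 - 11280) = \left(-1\right) \left(- \frac{7336}{3}\right) = \frac{7336}{3}$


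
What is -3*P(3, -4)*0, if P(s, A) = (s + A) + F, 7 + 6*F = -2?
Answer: 0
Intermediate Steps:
F = -3/2 (F = -7/6 + (⅙)*(-2) = -7/6 - ⅓ = -3/2 ≈ -1.5000)
P(s, A) = -3/2 + A + s (P(s, A) = (s + A) - 3/2 = (A + s) - 3/2 = -3/2 + A + s)
-3*P(3, -4)*0 = -3*(-3/2 - 4 + 3)*0 = -3*(-5/2)*0 = (15/2)*0 = 0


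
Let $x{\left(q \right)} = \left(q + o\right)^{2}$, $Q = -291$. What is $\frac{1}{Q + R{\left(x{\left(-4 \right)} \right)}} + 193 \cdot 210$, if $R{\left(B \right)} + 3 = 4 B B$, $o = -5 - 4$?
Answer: $\frac{4618393501}{113950} \approx 40530.0$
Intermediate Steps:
$o = -9$
$x{\left(q \right)} = \left(-9 + q\right)^{2}$ ($x{\left(q \right)} = \left(q - 9\right)^{2} = \left(-9 + q\right)^{2}$)
$R{\left(B \right)} = -3 + 4 B^{2}$ ($R{\left(B \right)} = -3 + 4 B B = -3 + 4 B^{2}$)
$\frac{1}{Q + R{\left(x{\left(-4 \right)} \right)}} + 193 \cdot 210 = \frac{1}{-291 - \left(3 - 4 \left(\left(-9 - 4\right)^{2}\right)^{2}\right)} + 193 \cdot 210 = \frac{1}{-291 - \left(3 - 4 \left(\left(-13\right)^{2}\right)^{2}\right)} + 40530 = \frac{1}{-291 - \left(3 - 4 \cdot 169^{2}\right)} + 40530 = \frac{1}{-291 + \left(-3 + 4 \cdot 28561\right)} + 40530 = \frac{1}{-291 + \left(-3 + 114244\right)} + 40530 = \frac{1}{-291 + 114241} + 40530 = \frac{1}{113950} + 40530 = \frac{4618393501}{113950}$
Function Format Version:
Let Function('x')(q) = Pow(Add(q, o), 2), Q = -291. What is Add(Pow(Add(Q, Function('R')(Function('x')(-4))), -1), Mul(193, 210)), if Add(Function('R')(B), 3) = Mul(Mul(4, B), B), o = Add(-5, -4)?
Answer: Rational(4618393501, 113950) ≈ 40530.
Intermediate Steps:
o = -9
Function('x')(q) = Pow(Add(-9, q), 2) (Function('x')(q) = Pow(Add(q, -9), 2) = Pow(Add(-9, q), 2))
Function('R')(B) = Add(-3, Mul(4, Pow(B, 2))) (Function('R')(B) = Add(-3, Mul(Mul(4, B), B)) = Add(-3, Mul(4, Pow(B, 2))))
Add(Pow(Add(Q, Function('R')(Function('x')(-4))), -1), Mul(193, 210)) = Add(Pow(Add(-291, Add(-3, Mul(4, Pow(Pow(Add(-9, -4), 2), 2)))), -1), Mul(193, 210)) = Add(Pow(Add(-291, Add(-3, Mul(4, Pow(Pow(-13, 2), 2)))), -1), 40530) = Add(Pow(Add(-291, Add(-3, Mul(4, Pow(169, 2)))), -1), 40530) = Add(Pow(Add(-291, Add(-3, Mul(4, 28561))), -1), 40530) = Add(Pow(Add(-291, Add(-3, 114244)), -1), 40530) = Add(Pow(Add(-291, 114241), -1), 40530) = Add(Pow(113950, -1), 40530) = Add(Rational(1, 113950), 40530) = Rational(4618393501, 113950)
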